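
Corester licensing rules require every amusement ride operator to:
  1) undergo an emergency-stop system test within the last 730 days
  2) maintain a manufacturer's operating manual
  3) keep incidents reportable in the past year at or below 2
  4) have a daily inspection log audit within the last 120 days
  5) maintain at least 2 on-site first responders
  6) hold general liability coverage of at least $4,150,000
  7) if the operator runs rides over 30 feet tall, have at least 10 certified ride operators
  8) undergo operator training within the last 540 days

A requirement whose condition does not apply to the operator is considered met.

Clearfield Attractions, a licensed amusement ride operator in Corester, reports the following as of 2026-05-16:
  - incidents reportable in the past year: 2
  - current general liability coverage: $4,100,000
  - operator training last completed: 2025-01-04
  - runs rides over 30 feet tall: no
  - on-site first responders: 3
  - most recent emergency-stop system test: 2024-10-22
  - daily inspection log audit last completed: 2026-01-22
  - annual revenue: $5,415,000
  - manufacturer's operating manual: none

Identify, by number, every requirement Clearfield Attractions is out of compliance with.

1. emergency-stop system test 571 days ago vs limit 730 → met
2. manufacturer's operating manual absent → not met
3. incidents reportable in the past year 2 ≤ 2 → met
4. daily inspection log audit 114 days ago vs limit 120 → met
5. on-site first responders 3 ≥ 2 → met
6. general liability coverage $4,100,000 < $4,150,000 → not met
7. condition 'runs rides over 30 feet tall' does not hold → requirement n/a → met
8. operator training 497 days ago vs limit 540 → met
Not met: 2, 6

2, 6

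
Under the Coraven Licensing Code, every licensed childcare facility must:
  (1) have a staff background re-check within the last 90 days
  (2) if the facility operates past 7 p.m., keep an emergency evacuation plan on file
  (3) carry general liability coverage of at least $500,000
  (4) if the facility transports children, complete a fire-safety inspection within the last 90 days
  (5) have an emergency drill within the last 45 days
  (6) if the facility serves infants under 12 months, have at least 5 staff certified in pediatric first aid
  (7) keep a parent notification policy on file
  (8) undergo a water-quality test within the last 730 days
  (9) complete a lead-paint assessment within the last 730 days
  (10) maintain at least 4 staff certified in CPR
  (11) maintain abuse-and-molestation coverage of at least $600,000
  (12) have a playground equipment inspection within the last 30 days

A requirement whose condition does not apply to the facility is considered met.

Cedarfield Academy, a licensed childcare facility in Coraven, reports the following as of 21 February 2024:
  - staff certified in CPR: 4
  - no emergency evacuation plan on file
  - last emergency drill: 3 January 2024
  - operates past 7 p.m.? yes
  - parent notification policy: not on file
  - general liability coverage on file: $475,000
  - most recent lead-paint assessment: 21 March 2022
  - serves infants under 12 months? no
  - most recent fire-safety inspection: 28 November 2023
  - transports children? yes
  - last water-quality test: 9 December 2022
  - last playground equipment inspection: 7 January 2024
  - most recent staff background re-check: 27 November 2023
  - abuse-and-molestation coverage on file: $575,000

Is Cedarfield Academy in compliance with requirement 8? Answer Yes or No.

8. water-quality test 439 days ago vs limit 730 → met

Yes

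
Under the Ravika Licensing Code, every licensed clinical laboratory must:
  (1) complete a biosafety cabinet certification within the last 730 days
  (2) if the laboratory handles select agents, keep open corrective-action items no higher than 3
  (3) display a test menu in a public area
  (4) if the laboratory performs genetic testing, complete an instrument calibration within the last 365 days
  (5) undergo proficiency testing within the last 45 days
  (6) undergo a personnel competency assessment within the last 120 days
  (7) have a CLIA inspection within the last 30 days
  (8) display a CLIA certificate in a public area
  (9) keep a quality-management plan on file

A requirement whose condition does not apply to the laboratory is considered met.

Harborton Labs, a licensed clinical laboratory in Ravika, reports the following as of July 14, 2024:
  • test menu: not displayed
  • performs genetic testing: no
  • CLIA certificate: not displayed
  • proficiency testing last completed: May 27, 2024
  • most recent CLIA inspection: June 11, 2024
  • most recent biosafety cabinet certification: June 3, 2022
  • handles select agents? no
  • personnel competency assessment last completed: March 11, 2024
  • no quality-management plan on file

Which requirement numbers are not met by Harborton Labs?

1. biosafety cabinet certification 772 days ago vs limit 730 → not met
2. condition 'handles select agents' does not hold → requirement n/a → met
3. test menu absent → not met
4. condition 'performs genetic testing' does not hold → requirement n/a → met
5. proficiency testing 48 days ago vs limit 45 → not met
6. personnel competency assessment 125 days ago vs limit 120 → not met
7. CLIA inspection 33 days ago vs limit 30 → not met
8. CLIA certificate absent → not met
9. quality-management plan absent → not met
Not met: 1, 3, 5, 6, 7, 8, 9

1, 3, 5, 6, 7, 8, 9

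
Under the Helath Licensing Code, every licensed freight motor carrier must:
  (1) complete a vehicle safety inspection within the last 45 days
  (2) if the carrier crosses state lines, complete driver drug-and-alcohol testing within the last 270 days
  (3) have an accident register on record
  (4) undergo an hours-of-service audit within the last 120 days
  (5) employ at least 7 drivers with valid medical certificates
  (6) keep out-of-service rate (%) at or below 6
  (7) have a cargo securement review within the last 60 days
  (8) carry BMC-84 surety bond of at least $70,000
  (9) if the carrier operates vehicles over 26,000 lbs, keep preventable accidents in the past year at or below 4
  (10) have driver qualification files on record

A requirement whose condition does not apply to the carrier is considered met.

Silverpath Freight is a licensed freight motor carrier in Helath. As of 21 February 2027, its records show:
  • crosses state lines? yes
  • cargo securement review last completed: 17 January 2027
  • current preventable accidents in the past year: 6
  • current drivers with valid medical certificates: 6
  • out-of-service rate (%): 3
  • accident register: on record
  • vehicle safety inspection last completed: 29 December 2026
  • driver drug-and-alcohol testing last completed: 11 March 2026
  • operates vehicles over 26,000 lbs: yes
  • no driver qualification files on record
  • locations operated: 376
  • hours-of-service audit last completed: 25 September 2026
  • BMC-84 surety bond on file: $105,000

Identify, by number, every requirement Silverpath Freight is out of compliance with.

1. vehicle safety inspection 54 days ago vs limit 45 → not met
2. condition 'crosses state lines' holds; driver drug-and-alcohol testing 347 days ago vs limit 270 → not met
3. accident register present → met
4. hours-of-service audit 149 days ago vs limit 120 → not met
5. drivers with valid medical certificates 6 < 7 → not met
6. out-of-service rate (%) 3 ≤ 6 → met
7. cargo securement review 35 days ago vs limit 60 → met
8. BMC-84 surety bond $105,000 ≥ $70,000 → met
9. condition 'operates vehicles over 26,000 lbs' holds; preventable accidents in the past year 6 > 4 → not met
10. driver qualification files absent → not met
Not met: 1, 2, 4, 5, 9, 10

1, 2, 4, 5, 9, 10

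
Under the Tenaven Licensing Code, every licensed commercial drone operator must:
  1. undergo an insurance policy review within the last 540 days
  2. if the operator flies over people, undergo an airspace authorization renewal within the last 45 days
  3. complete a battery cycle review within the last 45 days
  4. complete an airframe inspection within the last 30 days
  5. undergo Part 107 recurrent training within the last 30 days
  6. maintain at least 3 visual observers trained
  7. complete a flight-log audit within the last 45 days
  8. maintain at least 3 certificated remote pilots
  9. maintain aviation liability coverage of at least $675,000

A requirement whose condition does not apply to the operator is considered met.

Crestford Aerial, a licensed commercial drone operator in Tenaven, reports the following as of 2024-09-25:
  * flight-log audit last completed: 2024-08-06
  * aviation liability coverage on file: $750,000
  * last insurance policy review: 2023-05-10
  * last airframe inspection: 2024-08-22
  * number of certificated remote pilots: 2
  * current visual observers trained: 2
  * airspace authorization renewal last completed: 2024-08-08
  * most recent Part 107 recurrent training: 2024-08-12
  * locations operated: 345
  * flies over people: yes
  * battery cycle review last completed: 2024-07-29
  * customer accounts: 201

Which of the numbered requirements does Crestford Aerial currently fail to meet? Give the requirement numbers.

2, 3, 4, 5, 6, 7, 8

1. insurance policy review 504 days ago vs limit 540 → met
2. condition 'flies over people' holds; airspace authorization renewal 48 days ago vs limit 45 → not met
3. battery cycle review 58 days ago vs limit 45 → not met
4. airframe inspection 34 days ago vs limit 30 → not met
5. Part 107 recurrent training 44 days ago vs limit 30 → not met
6. visual observers trained 2 < 3 → not met
7. flight-log audit 50 days ago vs limit 45 → not met
8. certificated remote pilots 2 < 3 → not met
9. aviation liability coverage $750,000 ≥ $675,000 → met
Not met: 2, 3, 4, 5, 6, 7, 8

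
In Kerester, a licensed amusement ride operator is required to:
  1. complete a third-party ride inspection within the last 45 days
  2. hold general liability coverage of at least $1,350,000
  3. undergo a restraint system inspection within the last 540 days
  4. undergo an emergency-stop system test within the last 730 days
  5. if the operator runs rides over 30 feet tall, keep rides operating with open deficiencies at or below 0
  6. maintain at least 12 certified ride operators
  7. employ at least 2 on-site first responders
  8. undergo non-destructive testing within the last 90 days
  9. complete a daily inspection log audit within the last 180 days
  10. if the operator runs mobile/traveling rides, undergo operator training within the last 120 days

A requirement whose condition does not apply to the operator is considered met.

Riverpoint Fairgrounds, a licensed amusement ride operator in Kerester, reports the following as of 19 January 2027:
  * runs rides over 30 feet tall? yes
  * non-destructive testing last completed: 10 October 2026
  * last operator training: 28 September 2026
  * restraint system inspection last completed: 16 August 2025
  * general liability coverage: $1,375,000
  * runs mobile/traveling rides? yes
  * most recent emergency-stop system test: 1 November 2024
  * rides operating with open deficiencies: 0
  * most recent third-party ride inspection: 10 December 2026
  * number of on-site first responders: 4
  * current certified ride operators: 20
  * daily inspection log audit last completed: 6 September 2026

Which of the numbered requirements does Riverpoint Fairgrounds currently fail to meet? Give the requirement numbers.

1. third-party ride inspection 40 days ago vs limit 45 → met
2. general liability coverage $1,375,000 ≥ $1,350,000 → met
3. restraint system inspection 521 days ago vs limit 540 → met
4. emergency-stop system test 809 days ago vs limit 730 → not met
5. condition 'runs rides over 30 feet tall' holds; rides operating with open deficiencies 0 ≤ 0 → met
6. certified ride operators 20 ≥ 12 → met
7. on-site first responders 4 ≥ 2 → met
8. non-destructive testing 101 days ago vs limit 90 → not met
9. daily inspection log audit 135 days ago vs limit 180 → met
10. condition 'runs mobile/traveling rides' holds; operator training 113 days ago vs limit 120 → met
Not met: 4, 8

4, 8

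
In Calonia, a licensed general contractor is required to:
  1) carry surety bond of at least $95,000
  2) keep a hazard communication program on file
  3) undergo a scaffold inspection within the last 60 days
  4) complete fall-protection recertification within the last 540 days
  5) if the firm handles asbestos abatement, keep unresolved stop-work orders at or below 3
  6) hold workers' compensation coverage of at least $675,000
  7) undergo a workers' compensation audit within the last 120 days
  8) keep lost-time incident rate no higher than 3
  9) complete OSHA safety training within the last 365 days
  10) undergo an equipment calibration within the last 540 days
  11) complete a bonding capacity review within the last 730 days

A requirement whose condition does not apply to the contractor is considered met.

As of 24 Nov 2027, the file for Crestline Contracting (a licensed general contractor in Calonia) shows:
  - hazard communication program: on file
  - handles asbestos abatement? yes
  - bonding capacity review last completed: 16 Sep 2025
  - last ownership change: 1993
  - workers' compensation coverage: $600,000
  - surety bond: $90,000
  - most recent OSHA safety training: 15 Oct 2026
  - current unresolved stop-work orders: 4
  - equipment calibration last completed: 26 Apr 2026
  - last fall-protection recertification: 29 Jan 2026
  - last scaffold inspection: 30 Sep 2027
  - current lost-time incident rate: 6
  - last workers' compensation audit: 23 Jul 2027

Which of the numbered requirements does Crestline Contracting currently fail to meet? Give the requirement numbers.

1, 4, 5, 6, 7, 8, 9, 10, 11

1. surety bond $90,000 < $95,000 → not met
2. hazard communication program present → met
3. scaffold inspection 55 days ago vs limit 60 → met
4. fall-protection recertification 664 days ago vs limit 540 → not met
5. condition 'handles asbestos abatement' holds; unresolved stop-work orders 4 > 3 → not met
6. workers' compensation coverage $600,000 < $675,000 → not met
7. workers' compensation audit 124 days ago vs limit 120 → not met
8. lost-time incident rate 6 > 3 → not met
9. OSHA safety training 405 days ago vs limit 365 → not met
10. equipment calibration 577 days ago vs limit 540 → not met
11. bonding capacity review 799 days ago vs limit 730 → not met
Not met: 1, 4, 5, 6, 7, 8, 9, 10, 11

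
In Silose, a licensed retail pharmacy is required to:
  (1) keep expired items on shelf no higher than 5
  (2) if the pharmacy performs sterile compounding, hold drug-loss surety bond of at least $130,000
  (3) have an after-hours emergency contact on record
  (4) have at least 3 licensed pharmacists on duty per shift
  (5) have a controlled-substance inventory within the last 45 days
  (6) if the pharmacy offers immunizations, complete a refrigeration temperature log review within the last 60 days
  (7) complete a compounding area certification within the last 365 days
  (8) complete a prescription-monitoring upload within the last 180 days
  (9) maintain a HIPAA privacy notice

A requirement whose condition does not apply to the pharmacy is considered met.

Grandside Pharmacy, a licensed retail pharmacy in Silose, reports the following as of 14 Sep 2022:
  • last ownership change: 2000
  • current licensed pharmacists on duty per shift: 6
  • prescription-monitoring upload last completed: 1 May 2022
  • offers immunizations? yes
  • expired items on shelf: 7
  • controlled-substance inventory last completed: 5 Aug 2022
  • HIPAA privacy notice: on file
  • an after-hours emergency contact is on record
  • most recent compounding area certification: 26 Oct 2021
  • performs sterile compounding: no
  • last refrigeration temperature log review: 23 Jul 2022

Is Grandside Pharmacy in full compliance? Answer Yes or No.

1. expired items on shelf 7 > 5 → not met
2. condition 'performs sterile compounding' does not hold → requirement n/a → met
3. after-hours emergency contact present → met
4. licensed pharmacists on duty per shift 6 ≥ 3 → met
5. controlled-substance inventory 40 days ago vs limit 45 → met
6. condition 'offers immunizations' holds; refrigeration temperature log review 53 days ago vs limit 60 → met
7. compounding area certification 323 days ago vs limit 365 → met
8. prescription-monitoring upload 136 days ago vs limit 180 → met
9. HIPAA privacy notice present → met
Not met: 1

No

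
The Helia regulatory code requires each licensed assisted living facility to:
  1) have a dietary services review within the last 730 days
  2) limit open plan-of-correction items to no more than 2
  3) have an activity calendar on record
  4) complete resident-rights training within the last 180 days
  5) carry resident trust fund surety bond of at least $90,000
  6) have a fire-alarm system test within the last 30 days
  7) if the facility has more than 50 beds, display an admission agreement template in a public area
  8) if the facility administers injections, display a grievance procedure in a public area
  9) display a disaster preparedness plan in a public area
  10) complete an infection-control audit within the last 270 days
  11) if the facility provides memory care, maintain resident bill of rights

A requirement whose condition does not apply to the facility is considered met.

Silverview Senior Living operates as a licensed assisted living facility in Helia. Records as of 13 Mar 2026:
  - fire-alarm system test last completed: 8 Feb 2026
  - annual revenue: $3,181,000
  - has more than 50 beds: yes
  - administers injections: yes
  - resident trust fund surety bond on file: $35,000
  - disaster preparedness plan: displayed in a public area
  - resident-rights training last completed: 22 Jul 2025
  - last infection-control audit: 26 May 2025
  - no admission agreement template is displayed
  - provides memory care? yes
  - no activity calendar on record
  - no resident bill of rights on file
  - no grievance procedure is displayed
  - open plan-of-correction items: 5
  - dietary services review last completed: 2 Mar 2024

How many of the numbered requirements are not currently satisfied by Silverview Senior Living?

10

1. dietary services review 741 days ago vs limit 730 → not met
2. open plan-of-correction items 5 > 2 → not met
3. activity calendar absent → not met
4. resident-rights training 234 days ago vs limit 180 → not met
5. resident trust fund surety bond $35,000 < $90,000 → not met
6. fire-alarm system test 33 days ago vs limit 30 → not met
7. condition 'has more than 50 beds' holds; admission agreement template absent → not met
8. condition 'administers injections' holds; grievance procedure absent → not met
9. disaster preparedness plan present → met
10. infection-control audit 291 days ago vs limit 270 → not met
11. condition 'provides memory care' holds; resident bill of rights absent → not met
Not met: 10 of 11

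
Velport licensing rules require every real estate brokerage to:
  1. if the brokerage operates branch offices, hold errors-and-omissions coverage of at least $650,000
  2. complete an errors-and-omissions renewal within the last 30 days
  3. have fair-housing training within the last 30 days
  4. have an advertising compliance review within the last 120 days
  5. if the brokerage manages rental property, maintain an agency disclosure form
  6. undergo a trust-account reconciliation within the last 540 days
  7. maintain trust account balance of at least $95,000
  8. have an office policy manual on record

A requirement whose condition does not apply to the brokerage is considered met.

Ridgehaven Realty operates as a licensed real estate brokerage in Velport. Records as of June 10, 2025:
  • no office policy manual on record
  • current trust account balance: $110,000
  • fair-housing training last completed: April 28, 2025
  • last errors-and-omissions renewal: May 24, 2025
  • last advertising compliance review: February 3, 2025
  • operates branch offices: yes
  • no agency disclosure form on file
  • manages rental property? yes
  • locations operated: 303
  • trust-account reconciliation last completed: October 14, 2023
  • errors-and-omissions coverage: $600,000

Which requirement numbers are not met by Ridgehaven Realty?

1, 3, 4, 5, 6, 8

1. condition 'operates branch offices' holds; errors-and-omissions coverage $600,000 < $650,000 → not met
2. errors-and-omissions renewal 17 days ago vs limit 30 → met
3. fair-housing training 43 days ago vs limit 30 → not met
4. advertising compliance review 127 days ago vs limit 120 → not met
5. condition 'manages rental property' holds; agency disclosure form absent → not met
6. trust-account reconciliation 605 days ago vs limit 540 → not met
7. trust account balance $110,000 ≥ $95,000 → met
8. office policy manual absent → not met
Not met: 1, 3, 4, 5, 6, 8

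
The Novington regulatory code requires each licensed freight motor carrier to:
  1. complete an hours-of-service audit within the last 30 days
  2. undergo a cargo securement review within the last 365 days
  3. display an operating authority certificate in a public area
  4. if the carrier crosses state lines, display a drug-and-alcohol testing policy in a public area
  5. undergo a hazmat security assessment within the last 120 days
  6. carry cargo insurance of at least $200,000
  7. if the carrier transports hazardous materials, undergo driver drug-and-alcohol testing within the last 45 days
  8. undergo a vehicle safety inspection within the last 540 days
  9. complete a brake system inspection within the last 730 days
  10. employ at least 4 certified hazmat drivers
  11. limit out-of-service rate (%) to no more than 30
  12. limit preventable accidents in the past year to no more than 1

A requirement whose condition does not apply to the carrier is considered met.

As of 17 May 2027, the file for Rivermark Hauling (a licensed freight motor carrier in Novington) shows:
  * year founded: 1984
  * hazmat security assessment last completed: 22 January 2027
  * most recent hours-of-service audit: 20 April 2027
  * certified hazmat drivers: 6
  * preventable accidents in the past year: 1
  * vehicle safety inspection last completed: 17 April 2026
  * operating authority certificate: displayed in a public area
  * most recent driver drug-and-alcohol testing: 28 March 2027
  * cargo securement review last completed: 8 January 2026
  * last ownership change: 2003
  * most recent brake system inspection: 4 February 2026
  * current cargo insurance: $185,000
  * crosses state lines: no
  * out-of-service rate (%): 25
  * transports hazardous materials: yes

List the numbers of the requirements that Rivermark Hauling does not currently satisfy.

1. hours-of-service audit 27 days ago vs limit 30 → met
2. cargo securement review 494 days ago vs limit 365 → not met
3. operating authority certificate present → met
4. condition 'crosses state lines' does not hold → requirement n/a → met
5. hazmat security assessment 115 days ago vs limit 120 → met
6. cargo insurance $185,000 < $200,000 → not met
7. condition 'transports hazardous materials' holds; driver drug-and-alcohol testing 50 days ago vs limit 45 → not met
8. vehicle safety inspection 395 days ago vs limit 540 → met
9. brake system inspection 467 days ago vs limit 730 → met
10. certified hazmat drivers 6 ≥ 4 → met
11. out-of-service rate (%) 25 ≤ 30 → met
12. preventable accidents in the past year 1 ≤ 1 → met
Not met: 2, 6, 7

2, 6, 7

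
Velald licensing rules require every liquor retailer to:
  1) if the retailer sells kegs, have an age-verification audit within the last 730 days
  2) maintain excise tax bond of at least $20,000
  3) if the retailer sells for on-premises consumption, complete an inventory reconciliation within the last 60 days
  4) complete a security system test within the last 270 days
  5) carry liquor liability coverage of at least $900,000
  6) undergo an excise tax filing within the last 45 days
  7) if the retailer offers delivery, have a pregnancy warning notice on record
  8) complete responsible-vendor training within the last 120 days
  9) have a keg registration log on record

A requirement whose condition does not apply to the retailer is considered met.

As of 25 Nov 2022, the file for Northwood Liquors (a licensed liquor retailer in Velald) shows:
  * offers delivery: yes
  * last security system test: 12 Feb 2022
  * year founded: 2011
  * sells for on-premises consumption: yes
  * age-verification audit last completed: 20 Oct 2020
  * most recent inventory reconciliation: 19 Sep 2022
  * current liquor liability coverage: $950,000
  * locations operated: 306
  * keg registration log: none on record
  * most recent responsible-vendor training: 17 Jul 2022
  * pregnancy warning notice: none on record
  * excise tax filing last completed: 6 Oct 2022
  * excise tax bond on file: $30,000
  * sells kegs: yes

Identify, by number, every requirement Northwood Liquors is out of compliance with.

1, 3, 4, 6, 7, 8, 9

1. condition 'sells kegs' holds; age-verification audit 766 days ago vs limit 730 → not met
2. excise tax bond $30,000 ≥ $20,000 → met
3. condition 'sells for on-premises consumption' holds; inventory reconciliation 67 days ago vs limit 60 → not met
4. security system test 286 days ago vs limit 270 → not met
5. liquor liability coverage $950,000 ≥ $900,000 → met
6. excise tax filing 50 days ago vs limit 45 → not met
7. condition 'offers delivery' holds; pregnancy warning notice absent → not met
8. responsible-vendor training 131 days ago vs limit 120 → not met
9. keg registration log absent → not met
Not met: 1, 3, 4, 6, 7, 8, 9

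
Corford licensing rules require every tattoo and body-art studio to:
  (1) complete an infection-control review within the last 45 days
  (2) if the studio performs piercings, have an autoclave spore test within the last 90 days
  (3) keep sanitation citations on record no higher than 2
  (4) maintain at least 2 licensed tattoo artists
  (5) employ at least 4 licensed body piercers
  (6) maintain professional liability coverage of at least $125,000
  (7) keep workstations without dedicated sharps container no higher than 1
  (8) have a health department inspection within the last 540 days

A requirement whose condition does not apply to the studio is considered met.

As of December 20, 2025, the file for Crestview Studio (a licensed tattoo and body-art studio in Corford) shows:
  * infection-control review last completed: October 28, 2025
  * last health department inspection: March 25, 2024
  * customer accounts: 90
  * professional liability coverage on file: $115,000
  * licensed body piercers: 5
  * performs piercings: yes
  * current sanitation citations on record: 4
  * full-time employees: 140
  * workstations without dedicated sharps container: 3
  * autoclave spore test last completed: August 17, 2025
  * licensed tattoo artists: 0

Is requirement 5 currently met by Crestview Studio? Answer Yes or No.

5. licensed body piercers 5 ≥ 4 → met

Yes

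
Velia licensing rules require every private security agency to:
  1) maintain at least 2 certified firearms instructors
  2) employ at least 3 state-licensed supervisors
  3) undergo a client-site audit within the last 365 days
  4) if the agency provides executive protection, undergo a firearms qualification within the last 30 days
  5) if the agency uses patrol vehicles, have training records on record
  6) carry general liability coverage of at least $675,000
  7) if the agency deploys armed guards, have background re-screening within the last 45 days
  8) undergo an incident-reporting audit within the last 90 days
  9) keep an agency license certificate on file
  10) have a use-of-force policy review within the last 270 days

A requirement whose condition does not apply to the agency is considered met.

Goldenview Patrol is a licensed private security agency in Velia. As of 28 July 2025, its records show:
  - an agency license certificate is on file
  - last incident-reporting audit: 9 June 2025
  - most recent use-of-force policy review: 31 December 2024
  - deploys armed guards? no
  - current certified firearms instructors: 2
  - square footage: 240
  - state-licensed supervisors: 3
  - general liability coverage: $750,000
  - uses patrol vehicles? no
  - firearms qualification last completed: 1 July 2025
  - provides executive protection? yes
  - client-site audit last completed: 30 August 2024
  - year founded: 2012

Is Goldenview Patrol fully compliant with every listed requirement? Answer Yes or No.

Yes

1. certified firearms instructors 2 ≥ 2 → met
2. state-licensed supervisors 3 ≥ 3 → met
3. client-site audit 332 days ago vs limit 365 → met
4. condition 'provides executive protection' holds; firearms qualification 27 days ago vs limit 30 → met
5. condition 'uses patrol vehicles' does not hold → requirement n/a → met
6. general liability coverage $750,000 ≥ $675,000 → met
7. condition 'deploys armed guards' does not hold → requirement n/a → met
8. incident-reporting audit 49 days ago vs limit 90 → met
9. agency license certificate present → met
10. use-of-force policy review 209 days ago vs limit 270 → met
All met.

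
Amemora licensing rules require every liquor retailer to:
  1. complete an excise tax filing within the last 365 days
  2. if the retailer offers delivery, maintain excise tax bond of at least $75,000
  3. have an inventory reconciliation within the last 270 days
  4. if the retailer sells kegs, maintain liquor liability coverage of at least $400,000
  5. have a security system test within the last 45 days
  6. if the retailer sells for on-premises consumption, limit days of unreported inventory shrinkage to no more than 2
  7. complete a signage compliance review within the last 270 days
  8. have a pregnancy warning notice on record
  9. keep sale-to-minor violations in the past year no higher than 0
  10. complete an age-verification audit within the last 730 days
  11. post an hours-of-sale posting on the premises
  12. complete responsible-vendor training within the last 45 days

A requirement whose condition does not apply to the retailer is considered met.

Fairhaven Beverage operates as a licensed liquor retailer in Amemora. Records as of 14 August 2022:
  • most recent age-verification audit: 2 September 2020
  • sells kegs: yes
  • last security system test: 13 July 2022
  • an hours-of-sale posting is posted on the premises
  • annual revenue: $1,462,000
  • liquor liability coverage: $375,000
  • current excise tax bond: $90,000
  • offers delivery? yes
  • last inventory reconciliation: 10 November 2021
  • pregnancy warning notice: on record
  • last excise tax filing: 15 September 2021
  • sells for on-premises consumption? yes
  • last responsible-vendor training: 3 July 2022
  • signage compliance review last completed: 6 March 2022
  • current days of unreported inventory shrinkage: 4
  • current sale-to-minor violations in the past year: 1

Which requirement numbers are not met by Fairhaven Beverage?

1. excise tax filing 333 days ago vs limit 365 → met
2. condition 'offers delivery' holds; excise tax bond $90,000 ≥ $75,000 → met
3. inventory reconciliation 277 days ago vs limit 270 → not met
4. condition 'sells kegs' holds; liquor liability coverage $375,000 < $400,000 → not met
5. security system test 32 days ago vs limit 45 → met
6. condition 'sells for on-premises consumption' holds; days of unreported inventory shrinkage 4 > 2 → not met
7. signage compliance review 161 days ago vs limit 270 → met
8. pregnancy warning notice present → met
9. sale-to-minor violations in the past year 1 > 0 → not met
10. age-verification audit 711 days ago vs limit 730 → met
11. hours-of-sale posting present → met
12. responsible-vendor training 42 days ago vs limit 45 → met
Not met: 3, 4, 6, 9

3, 4, 6, 9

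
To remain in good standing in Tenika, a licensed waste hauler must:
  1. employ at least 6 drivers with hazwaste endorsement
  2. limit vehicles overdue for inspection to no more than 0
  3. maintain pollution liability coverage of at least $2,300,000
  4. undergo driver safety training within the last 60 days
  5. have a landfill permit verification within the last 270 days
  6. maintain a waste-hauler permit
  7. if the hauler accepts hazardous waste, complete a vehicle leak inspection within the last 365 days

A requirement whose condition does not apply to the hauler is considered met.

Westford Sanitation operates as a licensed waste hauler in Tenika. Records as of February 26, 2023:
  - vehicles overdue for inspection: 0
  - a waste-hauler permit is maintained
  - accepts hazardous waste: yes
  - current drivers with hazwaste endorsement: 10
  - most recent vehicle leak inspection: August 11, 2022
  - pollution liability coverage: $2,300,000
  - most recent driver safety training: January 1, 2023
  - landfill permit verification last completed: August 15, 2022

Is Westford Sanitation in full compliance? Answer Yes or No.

1. drivers with hazwaste endorsement 10 ≥ 6 → met
2. vehicles overdue for inspection 0 ≤ 0 → met
3. pollution liability coverage $2,300,000 ≥ $2,300,000 → met
4. driver safety training 56 days ago vs limit 60 → met
5. landfill permit verification 195 days ago vs limit 270 → met
6. waste-hauler permit present → met
7. condition 'accepts hazardous waste' holds; vehicle leak inspection 199 days ago vs limit 365 → met
All met.

Yes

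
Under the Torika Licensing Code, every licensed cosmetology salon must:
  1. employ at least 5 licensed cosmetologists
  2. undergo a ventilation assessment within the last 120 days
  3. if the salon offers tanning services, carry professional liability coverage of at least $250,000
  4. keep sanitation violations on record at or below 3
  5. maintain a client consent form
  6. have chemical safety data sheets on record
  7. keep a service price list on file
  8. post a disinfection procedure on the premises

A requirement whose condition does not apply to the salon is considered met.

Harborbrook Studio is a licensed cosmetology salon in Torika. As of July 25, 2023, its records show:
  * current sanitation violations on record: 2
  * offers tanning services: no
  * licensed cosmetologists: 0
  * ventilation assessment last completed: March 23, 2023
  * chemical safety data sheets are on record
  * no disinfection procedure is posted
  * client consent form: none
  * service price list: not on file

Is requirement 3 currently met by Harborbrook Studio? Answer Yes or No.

Yes

3. condition 'offers tanning services' does not hold → requirement n/a → met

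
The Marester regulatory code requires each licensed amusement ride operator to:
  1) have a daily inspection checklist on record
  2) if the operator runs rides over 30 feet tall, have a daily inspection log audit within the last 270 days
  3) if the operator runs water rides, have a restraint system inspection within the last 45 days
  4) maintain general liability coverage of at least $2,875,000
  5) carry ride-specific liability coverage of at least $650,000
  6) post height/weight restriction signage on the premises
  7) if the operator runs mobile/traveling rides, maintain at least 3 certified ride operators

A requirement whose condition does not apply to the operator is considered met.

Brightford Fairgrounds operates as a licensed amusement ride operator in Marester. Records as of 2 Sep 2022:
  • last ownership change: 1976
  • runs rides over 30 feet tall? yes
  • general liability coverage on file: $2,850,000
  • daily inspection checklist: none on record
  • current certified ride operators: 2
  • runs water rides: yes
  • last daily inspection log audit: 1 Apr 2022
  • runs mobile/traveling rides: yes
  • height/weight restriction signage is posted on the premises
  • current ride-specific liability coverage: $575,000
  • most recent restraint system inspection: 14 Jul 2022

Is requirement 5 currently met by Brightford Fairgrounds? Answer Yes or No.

5. ride-specific liability coverage $575,000 < $650,000 → not met

No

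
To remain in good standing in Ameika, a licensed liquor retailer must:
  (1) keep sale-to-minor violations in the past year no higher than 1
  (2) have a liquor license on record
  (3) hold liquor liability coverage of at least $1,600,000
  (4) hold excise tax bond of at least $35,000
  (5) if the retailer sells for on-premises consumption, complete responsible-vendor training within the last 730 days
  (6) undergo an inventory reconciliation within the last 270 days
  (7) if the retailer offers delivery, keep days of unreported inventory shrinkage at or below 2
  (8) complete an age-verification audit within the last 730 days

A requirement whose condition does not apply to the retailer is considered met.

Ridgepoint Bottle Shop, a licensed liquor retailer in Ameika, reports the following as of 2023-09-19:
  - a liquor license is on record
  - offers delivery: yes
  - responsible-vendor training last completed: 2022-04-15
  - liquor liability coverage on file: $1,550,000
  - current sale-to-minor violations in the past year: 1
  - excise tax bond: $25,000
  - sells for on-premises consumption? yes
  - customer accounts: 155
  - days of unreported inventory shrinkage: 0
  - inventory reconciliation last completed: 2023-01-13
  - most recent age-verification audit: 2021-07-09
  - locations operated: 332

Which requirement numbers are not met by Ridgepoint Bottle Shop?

3, 4, 8

1. sale-to-minor violations in the past year 1 ≤ 1 → met
2. liquor license present → met
3. liquor liability coverage $1,550,000 < $1,600,000 → not met
4. excise tax bond $25,000 < $35,000 → not met
5. condition 'sells for on-premises consumption' holds; responsible-vendor training 522 days ago vs limit 730 → met
6. inventory reconciliation 249 days ago vs limit 270 → met
7. condition 'offers delivery' holds; days of unreported inventory shrinkage 0 ≤ 2 → met
8. age-verification audit 802 days ago vs limit 730 → not met
Not met: 3, 4, 8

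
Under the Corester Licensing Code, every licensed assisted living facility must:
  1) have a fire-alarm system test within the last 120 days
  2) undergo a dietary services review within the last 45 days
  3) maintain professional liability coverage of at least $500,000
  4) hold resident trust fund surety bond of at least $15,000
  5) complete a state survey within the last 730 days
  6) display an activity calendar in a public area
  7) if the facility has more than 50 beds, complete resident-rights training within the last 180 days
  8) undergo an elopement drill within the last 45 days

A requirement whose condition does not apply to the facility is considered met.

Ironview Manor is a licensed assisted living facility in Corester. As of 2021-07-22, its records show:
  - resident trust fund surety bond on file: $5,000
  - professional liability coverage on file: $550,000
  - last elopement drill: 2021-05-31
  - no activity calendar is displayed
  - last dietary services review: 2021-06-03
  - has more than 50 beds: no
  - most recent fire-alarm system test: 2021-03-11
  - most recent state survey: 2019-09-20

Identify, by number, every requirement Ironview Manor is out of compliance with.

1, 2, 4, 6, 8

1. fire-alarm system test 133 days ago vs limit 120 → not met
2. dietary services review 49 days ago vs limit 45 → not met
3. professional liability coverage $550,000 ≥ $500,000 → met
4. resident trust fund surety bond $5,000 < $15,000 → not met
5. state survey 671 days ago vs limit 730 → met
6. activity calendar absent → not met
7. condition 'has more than 50 beds' does not hold → requirement n/a → met
8. elopement drill 52 days ago vs limit 45 → not met
Not met: 1, 2, 4, 6, 8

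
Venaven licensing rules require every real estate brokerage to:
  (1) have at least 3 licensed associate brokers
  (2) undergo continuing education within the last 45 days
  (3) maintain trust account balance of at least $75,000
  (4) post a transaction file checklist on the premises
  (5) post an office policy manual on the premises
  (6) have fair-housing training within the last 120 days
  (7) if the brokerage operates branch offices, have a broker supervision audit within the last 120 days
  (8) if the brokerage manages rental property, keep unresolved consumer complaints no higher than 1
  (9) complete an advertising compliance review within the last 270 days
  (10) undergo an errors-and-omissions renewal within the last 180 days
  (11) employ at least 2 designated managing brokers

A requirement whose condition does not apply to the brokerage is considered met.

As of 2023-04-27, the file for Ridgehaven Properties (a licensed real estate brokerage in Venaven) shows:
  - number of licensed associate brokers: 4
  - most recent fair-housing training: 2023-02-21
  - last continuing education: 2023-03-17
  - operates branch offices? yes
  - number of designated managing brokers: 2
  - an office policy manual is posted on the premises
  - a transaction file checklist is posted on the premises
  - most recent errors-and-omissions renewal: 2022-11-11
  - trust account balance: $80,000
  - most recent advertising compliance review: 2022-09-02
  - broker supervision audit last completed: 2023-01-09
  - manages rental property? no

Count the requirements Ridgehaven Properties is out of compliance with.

0

1. licensed associate brokers 4 ≥ 3 → met
2. continuing education 41 days ago vs limit 45 → met
3. trust account balance $80,000 ≥ $75,000 → met
4. transaction file checklist present → met
5. office policy manual present → met
6. fair-housing training 65 days ago vs limit 120 → met
7. condition 'operates branch offices' holds; broker supervision audit 108 days ago vs limit 120 → met
8. condition 'manages rental property' does not hold → requirement n/a → met
9. advertising compliance review 237 days ago vs limit 270 → met
10. errors-and-omissions renewal 167 days ago vs limit 180 → met
11. designated managing brokers 2 ≥ 2 → met
Not met: 0 of 11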